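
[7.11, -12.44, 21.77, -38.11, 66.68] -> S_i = 7.11*(-1.75)^i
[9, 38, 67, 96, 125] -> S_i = 9 + 29*i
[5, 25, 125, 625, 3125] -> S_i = 5*5^i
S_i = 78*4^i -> [78, 312, 1248, 4992, 19968]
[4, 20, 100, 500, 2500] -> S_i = 4*5^i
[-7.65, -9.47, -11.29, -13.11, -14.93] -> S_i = -7.65 + -1.82*i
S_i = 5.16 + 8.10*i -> [5.16, 13.26, 21.36, 29.46, 37.56]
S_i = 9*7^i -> [9, 63, 441, 3087, 21609]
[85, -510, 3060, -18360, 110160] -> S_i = 85*-6^i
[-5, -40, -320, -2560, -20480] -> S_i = -5*8^i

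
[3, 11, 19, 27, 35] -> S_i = 3 + 8*i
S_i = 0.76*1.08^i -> [0.76, 0.82, 0.89, 0.96, 1.03]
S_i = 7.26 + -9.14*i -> [7.26, -1.88, -11.02, -20.16, -29.3]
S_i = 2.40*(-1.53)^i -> [2.4, -3.67, 5.62, -8.6, 13.15]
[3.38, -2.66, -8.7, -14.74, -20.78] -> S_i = 3.38 + -6.04*i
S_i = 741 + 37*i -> [741, 778, 815, 852, 889]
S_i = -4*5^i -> [-4, -20, -100, -500, -2500]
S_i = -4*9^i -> [-4, -36, -324, -2916, -26244]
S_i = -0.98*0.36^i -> [-0.98, -0.35, -0.13, -0.05, -0.02]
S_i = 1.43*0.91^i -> [1.43, 1.3, 1.18, 1.08, 0.98]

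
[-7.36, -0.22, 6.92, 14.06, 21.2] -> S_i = -7.36 + 7.14*i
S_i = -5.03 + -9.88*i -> [-5.03, -14.91, -24.79, -34.67, -44.55]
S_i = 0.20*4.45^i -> [0.2, 0.89, 3.96, 17.62, 78.43]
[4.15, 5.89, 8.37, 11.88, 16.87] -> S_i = 4.15*1.42^i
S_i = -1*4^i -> [-1, -4, -16, -64, -256]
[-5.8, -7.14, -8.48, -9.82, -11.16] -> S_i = -5.80 + -1.34*i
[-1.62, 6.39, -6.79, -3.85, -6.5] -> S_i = Random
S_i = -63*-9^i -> [-63, 567, -5103, 45927, -413343]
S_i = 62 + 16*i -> [62, 78, 94, 110, 126]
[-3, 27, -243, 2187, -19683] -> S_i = -3*-9^i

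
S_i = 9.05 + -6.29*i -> [9.05, 2.76, -3.53, -9.82, -16.11]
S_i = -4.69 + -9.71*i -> [-4.69, -14.4, -24.11, -33.82, -43.53]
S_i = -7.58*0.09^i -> [-7.58, -0.68, -0.06, -0.01, -0.0]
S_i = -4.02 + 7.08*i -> [-4.02, 3.06, 10.14, 17.22, 24.3]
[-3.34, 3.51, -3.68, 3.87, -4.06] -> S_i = -3.34*(-1.05)^i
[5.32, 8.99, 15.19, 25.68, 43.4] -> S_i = 5.32*1.69^i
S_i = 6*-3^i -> [6, -18, 54, -162, 486]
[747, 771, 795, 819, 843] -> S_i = 747 + 24*i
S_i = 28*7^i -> [28, 196, 1372, 9604, 67228]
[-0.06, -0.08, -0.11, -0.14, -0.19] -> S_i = -0.06*1.34^i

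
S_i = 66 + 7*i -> [66, 73, 80, 87, 94]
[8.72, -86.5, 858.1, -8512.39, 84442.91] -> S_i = 8.72*(-9.92)^i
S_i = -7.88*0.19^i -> [-7.88, -1.5, -0.28, -0.05, -0.01]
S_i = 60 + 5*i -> [60, 65, 70, 75, 80]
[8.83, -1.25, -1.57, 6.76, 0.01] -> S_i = Random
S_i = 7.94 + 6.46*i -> [7.94, 14.4, 20.86, 27.32, 33.78]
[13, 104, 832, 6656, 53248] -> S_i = 13*8^i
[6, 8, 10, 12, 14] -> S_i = 6 + 2*i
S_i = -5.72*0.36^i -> [-5.72, -2.06, -0.74, -0.27, -0.1]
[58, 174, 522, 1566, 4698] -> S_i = 58*3^i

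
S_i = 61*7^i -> [61, 427, 2989, 20923, 146461]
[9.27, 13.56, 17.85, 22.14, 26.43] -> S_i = 9.27 + 4.29*i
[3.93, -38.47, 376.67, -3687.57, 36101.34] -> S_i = 3.93*(-9.79)^i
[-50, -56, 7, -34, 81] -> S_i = Random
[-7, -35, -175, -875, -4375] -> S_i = -7*5^i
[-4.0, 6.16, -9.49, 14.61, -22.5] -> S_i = -4.00*(-1.54)^i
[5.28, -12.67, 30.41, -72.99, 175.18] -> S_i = 5.28*(-2.40)^i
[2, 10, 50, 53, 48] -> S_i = Random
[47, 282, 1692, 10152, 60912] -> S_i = 47*6^i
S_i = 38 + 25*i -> [38, 63, 88, 113, 138]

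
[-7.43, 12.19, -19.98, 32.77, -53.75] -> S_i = -7.43*(-1.64)^i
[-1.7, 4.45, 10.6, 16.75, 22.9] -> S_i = -1.70 + 6.15*i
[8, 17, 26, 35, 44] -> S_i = 8 + 9*i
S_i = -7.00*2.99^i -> [-7.0, -20.93, -62.58, -187.12, -559.48]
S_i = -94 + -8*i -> [-94, -102, -110, -118, -126]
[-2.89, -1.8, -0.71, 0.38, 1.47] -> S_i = -2.89 + 1.09*i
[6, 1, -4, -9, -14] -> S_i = 6 + -5*i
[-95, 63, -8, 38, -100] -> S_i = Random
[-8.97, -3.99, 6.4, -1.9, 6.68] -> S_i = Random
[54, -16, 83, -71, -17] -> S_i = Random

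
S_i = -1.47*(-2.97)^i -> [-1.47, 4.37, -12.97, 38.51, -114.38]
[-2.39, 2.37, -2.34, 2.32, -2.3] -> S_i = -2.39*(-0.99)^i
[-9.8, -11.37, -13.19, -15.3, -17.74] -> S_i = -9.80*1.16^i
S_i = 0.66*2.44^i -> [0.66, 1.61, 3.93, 9.59, 23.39]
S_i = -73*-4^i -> [-73, 292, -1168, 4672, -18688]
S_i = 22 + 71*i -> [22, 93, 164, 235, 306]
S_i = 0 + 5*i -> [0, 5, 10, 15, 20]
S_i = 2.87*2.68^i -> [2.87, 7.69, 20.61, 55.24, 148.05]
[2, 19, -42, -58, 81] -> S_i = Random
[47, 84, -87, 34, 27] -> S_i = Random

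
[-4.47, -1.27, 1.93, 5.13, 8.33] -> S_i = -4.47 + 3.20*i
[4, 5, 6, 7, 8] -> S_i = 4 + 1*i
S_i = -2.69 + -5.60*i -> [-2.69, -8.29, -13.89, -19.49, -25.09]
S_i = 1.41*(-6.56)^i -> [1.41, -9.25, 60.68, -398.04, 2611.17]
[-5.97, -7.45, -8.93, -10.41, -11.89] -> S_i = -5.97 + -1.48*i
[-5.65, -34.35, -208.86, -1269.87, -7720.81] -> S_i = -5.65*6.08^i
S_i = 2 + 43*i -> [2, 45, 88, 131, 174]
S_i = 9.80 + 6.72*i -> [9.8, 16.52, 23.24, 29.96, 36.68]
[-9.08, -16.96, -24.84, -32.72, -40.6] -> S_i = -9.08 + -7.88*i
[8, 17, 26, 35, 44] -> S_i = 8 + 9*i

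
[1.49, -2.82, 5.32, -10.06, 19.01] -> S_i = 1.49*(-1.89)^i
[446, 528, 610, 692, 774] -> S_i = 446 + 82*i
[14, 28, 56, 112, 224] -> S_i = 14*2^i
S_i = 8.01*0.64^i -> [8.01, 5.13, 3.28, 2.1, 1.34]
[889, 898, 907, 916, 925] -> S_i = 889 + 9*i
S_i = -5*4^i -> [-5, -20, -80, -320, -1280]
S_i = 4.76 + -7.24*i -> [4.76, -2.48, -9.72, -16.96, -24.2]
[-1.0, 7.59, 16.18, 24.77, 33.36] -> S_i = -1.00 + 8.59*i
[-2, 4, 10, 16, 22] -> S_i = -2 + 6*i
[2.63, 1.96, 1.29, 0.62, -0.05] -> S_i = 2.63 + -0.67*i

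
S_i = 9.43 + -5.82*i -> [9.43, 3.61, -2.21, -8.03, -13.85]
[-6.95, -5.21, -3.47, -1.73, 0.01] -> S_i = -6.95 + 1.74*i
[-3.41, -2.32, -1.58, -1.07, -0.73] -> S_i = -3.41*0.68^i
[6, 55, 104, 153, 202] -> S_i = 6 + 49*i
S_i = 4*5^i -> [4, 20, 100, 500, 2500]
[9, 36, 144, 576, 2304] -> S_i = 9*4^i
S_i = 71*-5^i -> [71, -355, 1775, -8875, 44375]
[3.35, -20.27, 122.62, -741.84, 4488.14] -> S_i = 3.35*(-6.05)^i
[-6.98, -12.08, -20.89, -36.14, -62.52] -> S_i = -6.98*1.73^i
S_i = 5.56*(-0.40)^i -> [5.56, -2.22, 0.89, -0.36, 0.14]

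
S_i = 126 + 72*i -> [126, 198, 270, 342, 414]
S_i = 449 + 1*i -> [449, 450, 451, 452, 453]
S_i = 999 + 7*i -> [999, 1006, 1013, 1020, 1027]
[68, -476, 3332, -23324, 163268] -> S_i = 68*-7^i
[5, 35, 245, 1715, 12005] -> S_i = 5*7^i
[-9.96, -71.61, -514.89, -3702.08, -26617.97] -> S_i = -9.96*7.19^i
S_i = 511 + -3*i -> [511, 508, 505, 502, 499]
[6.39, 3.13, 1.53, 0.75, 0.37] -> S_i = 6.39*0.49^i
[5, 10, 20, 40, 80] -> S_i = 5*2^i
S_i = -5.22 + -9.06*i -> [-5.22, -14.28, -23.34, -32.4, -41.46]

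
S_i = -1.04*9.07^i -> [-1.04, -9.43, -85.56, -775.99, -7038.21]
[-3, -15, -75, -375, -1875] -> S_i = -3*5^i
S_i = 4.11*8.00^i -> [4.11, 32.88, 263.04, 2104.32, 16834.56]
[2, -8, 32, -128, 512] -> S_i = 2*-4^i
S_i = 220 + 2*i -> [220, 222, 224, 226, 228]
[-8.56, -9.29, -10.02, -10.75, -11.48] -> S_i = -8.56 + -0.73*i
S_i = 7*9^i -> [7, 63, 567, 5103, 45927]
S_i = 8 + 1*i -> [8, 9, 10, 11, 12]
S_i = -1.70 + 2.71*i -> [-1.7, 1.01, 3.72, 6.43, 9.14]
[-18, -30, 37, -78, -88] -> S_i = Random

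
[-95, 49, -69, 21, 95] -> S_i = Random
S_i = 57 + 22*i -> [57, 79, 101, 123, 145]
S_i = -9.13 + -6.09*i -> [-9.13, -15.22, -21.31, -27.4, -33.49]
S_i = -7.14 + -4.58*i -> [-7.14, -11.72, -16.3, -20.88, -25.46]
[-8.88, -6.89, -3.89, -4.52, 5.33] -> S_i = Random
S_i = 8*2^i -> [8, 16, 32, 64, 128]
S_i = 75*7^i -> [75, 525, 3675, 25725, 180075]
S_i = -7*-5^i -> [-7, 35, -175, 875, -4375]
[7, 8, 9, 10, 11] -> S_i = 7 + 1*i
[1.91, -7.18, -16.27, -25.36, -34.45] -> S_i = 1.91 + -9.09*i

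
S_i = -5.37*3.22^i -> [-5.37, -17.29, -55.68, -179.28, -577.29]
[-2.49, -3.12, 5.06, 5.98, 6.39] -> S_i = Random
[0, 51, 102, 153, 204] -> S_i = 0 + 51*i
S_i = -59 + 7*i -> [-59, -52, -45, -38, -31]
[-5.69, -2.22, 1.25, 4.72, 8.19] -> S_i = -5.69 + 3.47*i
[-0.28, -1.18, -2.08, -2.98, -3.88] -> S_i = -0.28 + -0.90*i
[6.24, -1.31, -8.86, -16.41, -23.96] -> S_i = 6.24 + -7.55*i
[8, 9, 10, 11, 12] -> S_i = 8 + 1*i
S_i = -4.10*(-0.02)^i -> [-4.1, 0.08, -0.0, 0.0, -0.0]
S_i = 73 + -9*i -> [73, 64, 55, 46, 37]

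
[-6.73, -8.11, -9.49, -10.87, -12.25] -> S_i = -6.73 + -1.38*i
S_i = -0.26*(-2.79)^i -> [-0.26, 0.73, -2.02, 5.65, -15.75]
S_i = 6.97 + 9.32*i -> [6.97, 16.29, 25.61, 34.93, 44.25]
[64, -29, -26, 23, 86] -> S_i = Random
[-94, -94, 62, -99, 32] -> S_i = Random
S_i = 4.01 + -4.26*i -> [4.01, -0.25, -4.51, -8.77, -13.03]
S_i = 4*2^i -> [4, 8, 16, 32, 64]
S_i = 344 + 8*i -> [344, 352, 360, 368, 376]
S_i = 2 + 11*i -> [2, 13, 24, 35, 46]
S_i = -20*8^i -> [-20, -160, -1280, -10240, -81920]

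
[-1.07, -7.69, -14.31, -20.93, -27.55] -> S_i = -1.07 + -6.62*i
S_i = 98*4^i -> [98, 392, 1568, 6272, 25088]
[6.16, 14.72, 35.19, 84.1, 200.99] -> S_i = 6.16*2.39^i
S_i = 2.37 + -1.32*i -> [2.37, 1.05, -0.27, -1.59, -2.91]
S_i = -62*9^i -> [-62, -558, -5022, -45198, -406782]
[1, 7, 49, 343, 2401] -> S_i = 1*7^i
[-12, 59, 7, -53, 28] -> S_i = Random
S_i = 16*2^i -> [16, 32, 64, 128, 256]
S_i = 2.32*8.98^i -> [2.32, 20.83, 187.09, 1680.03, 15086.67]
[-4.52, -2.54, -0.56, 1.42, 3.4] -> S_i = -4.52 + 1.98*i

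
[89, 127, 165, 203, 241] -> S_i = 89 + 38*i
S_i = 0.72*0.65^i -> [0.72, 0.47, 0.3, 0.2, 0.13]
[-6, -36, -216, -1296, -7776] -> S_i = -6*6^i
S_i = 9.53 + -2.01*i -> [9.53, 7.52, 5.51, 3.5, 1.49]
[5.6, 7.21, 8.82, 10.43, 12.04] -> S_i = 5.60 + 1.61*i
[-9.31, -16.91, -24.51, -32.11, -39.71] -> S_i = -9.31 + -7.60*i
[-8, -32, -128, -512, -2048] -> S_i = -8*4^i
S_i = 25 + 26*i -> [25, 51, 77, 103, 129]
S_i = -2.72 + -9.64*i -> [-2.72, -12.36, -22.0, -31.64, -41.28]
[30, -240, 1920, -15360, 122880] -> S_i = 30*-8^i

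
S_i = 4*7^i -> [4, 28, 196, 1372, 9604]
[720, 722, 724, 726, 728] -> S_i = 720 + 2*i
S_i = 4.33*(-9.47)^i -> [4.33, -41.01, 388.32, -3677.37, 34824.73]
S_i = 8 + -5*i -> [8, 3, -2, -7, -12]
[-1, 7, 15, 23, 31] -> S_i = -1 + 8*i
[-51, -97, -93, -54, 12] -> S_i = Random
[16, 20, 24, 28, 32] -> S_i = 16 + 4*i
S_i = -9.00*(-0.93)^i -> [-9.0, 8.37, -7.78, 7.24, -6.73]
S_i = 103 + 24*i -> [103, 127, 151, 175, 199]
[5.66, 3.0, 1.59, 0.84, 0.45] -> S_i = 5.66*0.53^i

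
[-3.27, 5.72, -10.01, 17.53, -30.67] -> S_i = -3.27*(-1.75)^i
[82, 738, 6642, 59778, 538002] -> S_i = 82*9^i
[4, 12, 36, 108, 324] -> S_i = 4*3^i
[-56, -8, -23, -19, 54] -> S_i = Random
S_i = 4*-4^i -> [4, -16, 64, -256, 1024]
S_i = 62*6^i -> [62, 372, 2232, 13392, 80352]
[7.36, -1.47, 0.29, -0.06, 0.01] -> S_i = 7.36*(-0.20)^i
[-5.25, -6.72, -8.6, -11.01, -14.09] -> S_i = -5.25*1.28^i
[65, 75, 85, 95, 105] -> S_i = 65 + 10*i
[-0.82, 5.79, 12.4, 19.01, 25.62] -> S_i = -0.82 + 6.61*i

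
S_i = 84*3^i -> [84, 252, 756, 2268, 6804]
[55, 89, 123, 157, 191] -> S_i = 55 + 34*i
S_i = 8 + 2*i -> [8, 10, 12, 14, 16]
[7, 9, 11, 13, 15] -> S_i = 7 + 2*i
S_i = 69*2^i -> [69, 138, 276, 552, 1104]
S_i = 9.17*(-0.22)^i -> [9.17, -2.02, 0.44, -0.1, 0.02]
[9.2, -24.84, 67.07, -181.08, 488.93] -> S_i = 9.20*(-2.70)^i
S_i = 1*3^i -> [1, 3, 9, 27, 81]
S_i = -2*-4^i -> [-2, 8, -32, 128, -512]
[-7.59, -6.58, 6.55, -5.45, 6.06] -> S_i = Random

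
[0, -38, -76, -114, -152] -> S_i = 0 + -38*i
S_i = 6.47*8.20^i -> [6.47, 53.05, 435.04, 3567.35, 29252.28]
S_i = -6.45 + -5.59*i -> [-6.45, -12.04, -17.63, -23.22, -28.81]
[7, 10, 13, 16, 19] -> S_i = 7 + 3*i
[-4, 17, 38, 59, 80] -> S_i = -4 + 21*i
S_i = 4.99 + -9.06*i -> [4.99, -4.07, -13.13, -22.19, -31.25]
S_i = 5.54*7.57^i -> [5.54, 41.94, 317.47, 2403.24, 18192.54]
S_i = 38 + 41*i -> [38, 79, 120, 161, 202]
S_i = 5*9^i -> [5, 45, 405, 3645, 32805]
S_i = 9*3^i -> [9, 27, 81, 243, 729]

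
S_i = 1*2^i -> [1, 2, 4, 8, 16]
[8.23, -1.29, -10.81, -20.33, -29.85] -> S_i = 8.23 + -9.52*i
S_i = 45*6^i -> [45, 270, 1620, 9720, 58320]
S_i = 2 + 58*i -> [2, 60, 118, 176, 234]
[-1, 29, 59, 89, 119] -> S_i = -1 + 30*i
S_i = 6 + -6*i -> [6, 0, -6, -12, -18]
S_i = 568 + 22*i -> [568, 590, 612, 634, 656]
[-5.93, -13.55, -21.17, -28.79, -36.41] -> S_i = -5.93 + -7.62*i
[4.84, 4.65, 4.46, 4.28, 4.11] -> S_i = 4.84*0.96^i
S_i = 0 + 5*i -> [0, 5, 10, 15, 20]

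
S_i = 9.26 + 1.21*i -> [9.26, 10.47, 11.68, 12.89, 14.1]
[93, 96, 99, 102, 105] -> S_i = 93 + 3*i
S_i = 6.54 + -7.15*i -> [6.54, -0.61, -7.76, -14.91, -22.06]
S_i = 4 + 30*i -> [4, 34, 64, 94, 124]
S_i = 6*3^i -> [6, 18, 54, 162, 486]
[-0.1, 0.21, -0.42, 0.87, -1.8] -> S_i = -0.10*(-2.06)^i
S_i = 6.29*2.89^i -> [6.29, 18.18, 52.53, 151.83, 438.78]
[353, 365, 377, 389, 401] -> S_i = 353 + 12*i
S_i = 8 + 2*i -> [8, 10, 12, 14, 16]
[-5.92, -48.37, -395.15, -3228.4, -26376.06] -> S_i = -5.92*8.17^i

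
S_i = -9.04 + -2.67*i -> [-9.04, -11.71, -14.38, -17.05, -19.72]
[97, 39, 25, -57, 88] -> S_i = Random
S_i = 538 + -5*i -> [538, 533, 528, 523, 518]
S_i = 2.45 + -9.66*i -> [2.45, -7.21, -16.87, -26.53, -36.19]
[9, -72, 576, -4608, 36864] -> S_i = 9*-8^i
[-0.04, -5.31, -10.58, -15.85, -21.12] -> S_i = -0.04 + -5.27*i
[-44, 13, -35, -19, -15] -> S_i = Random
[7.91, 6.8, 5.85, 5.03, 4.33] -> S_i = 7.91*0.86^i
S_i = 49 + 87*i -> [49, 136, 223, 310, 397]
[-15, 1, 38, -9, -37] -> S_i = Random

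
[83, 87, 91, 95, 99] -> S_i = 83 + 4*i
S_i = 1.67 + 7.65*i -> [1.67, 9.32, 16.97, 24.62, 32.27]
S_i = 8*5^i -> [8, 40, 200, 1000, 5000]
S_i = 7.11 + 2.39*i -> [7.11, 9.5, 11.89, 14.28, 16.67]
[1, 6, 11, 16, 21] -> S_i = 1 + 5*i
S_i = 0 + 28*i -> [0, 28, 56, 84, 112]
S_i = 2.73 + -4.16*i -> [2.73, -1.43, -5.59, -9.75, -13.91]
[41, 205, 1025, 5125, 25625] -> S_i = 41*5^i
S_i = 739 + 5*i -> [739, 744, 749, 754, 759]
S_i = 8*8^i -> [8, 64, 512, 4096, 32768]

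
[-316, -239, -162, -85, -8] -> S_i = -316 + 77*i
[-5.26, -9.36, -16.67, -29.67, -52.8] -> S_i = -5.26*1.78^i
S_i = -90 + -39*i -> [-90, -129, -168, -207, -246]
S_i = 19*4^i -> [19, 76, 304, 1216, 4864]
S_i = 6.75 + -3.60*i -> [6.75, 3.15, -0.45, -4.05, -7.65]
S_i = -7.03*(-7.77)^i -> [-7.03, 54.62, -424.42, 3297.75, -25623.56]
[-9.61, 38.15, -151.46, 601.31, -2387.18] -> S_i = -9.61*(-3.97)^i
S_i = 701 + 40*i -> [701, 741, 781, 821, 861]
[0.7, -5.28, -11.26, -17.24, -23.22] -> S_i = 0.70 + -5.98*i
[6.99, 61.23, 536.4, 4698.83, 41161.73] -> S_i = 6.99*8.76^i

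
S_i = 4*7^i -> [4, 28, 196, 1372, 9604]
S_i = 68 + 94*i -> [68, 162, 256, 350, 444]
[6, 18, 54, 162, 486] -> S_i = 6*3^i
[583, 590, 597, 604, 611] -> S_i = 583 + 7*i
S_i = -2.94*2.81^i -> [-2.94, -8.26, -23.21, -65.23, -183.3]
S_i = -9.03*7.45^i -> [-9.03, -67.27, -501.19, -3733.85, -27817.16]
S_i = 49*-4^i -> [49, -196, 784, -3136, 12544]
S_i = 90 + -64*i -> [90, 26, -38, -102, -166]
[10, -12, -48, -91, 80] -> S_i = Random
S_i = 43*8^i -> [43, 344, 2752, 22016, 176128]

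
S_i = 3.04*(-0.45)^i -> [3.04, -1.37, 0.62, -0.28, 0.12]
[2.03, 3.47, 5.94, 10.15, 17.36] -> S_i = 2.03*1.71^i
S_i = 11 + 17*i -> [11, 28, 45, 62, 79]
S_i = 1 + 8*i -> [1, 9, 17, 25, 33]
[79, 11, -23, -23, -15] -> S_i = Random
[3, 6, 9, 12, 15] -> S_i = 3 + 3*i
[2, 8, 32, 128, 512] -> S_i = 2*4^i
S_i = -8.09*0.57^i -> [-8.09, -4.61, -2.63, -1.5, -0.85]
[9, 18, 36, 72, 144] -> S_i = 9*2^i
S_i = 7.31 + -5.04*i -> [7.31, 2.27, -2.77, -7.81, -12.85]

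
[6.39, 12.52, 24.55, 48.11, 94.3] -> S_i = 6.39*1.96^i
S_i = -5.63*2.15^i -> [-5.63, -12.1, -26.02, -55.95, -120.3]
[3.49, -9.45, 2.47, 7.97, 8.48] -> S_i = Random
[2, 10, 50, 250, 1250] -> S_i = 2*5^i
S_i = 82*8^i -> [82, 656, 5248, 41984, 335872]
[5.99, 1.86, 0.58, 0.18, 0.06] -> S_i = 5.99*0.31^i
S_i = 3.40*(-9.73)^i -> [3.4, -33.08, 321.89, -3131.97, 30474.06]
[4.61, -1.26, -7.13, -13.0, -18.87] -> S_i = 4.61 + -5.87*i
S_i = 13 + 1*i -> [13, 14, 15, 16, 17]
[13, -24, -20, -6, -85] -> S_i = Random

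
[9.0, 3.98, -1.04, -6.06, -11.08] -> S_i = 9.00 + -5.02*i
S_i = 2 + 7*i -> [2, 9, 16, 23, 30]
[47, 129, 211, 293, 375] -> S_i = 47 + 82*i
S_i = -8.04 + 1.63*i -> [-8.04, -6.41, -4.78, -3.15, -1.52]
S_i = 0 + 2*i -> [0, 2, 4, 6, 8]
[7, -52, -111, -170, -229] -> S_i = 7 + -59*i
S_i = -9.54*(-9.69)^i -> [-9.54, 92.44, -895.77, 8680.0, -84109.2]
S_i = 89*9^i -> [89, 801, 7209, 64881, 583929]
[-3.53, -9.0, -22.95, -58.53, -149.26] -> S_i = -3.53*2.55^i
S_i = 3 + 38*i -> [3, 41, 79, 117, 155]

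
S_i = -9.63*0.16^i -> [-9.63, -1.54, -0.25, -0.04, -0.01]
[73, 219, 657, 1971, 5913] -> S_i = 73*3^i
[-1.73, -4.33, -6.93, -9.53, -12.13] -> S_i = -1.73 + -2.60*i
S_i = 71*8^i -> [71, 568, 4544, 36352, 290816]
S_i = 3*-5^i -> [3, -15, 75, -375, 1875]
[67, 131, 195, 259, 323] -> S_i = 67 + 64*i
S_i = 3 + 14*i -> [3, 17, 31, 45, 59]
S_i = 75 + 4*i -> [75, 79, 83, 87, 91]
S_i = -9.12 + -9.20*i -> [-9.12, -18.32, -27.52, -36.72, -45.92]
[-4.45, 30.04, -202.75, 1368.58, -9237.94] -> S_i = -4.45*(-6.75)^i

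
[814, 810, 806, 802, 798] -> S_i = 814 + -4*i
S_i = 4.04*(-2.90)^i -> [4.04, -11.72, 33.98, -98.53, 285.74]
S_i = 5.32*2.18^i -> [5.32, 11.6, 25.28, 55.12, 120.15]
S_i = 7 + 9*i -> [7, 16, 25, 34, 43]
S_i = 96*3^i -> [96, 288, 864, 2592, 7776]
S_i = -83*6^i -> [-83, -498, -2988, -17928, -107568]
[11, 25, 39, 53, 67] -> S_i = 11 + 14*i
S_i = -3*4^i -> [-3, -12, -48, -192, -768]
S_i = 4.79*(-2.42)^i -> [4.79, -11.59, 28.05, -67.89, 164.28]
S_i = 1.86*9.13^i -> [1.86, 16.98, 155.04, 1415.55, 12923.97]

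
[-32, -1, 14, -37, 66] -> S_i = Random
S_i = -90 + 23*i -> [-90, -67, -44, -21, 2]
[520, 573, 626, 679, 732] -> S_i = 520 + 53*i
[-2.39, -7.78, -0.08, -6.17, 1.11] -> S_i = Random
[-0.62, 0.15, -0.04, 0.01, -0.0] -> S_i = -0.62*(-0.24)^i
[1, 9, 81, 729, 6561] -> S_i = 1*9^i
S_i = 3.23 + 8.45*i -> [3.23, 11.68, 20.13, 28.58, 37.03]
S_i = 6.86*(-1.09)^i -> [6.86, -7.48, 8.15, -8.88, 9.68]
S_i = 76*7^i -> [76, 532, 3724, 26068, 182476]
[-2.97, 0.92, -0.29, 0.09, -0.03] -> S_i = -2.97*(-0.31)^i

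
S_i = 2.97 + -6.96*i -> [2.97, -3.99, -10.95, -17.91, -24.87]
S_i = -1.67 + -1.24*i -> [-1.67, -2.91, -4.15, -5.39, -6.63]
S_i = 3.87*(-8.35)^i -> [3.87, -32.31, 269.83, -2253.05, 18812.95]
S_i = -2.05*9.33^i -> [-2.05, -19.13, -178.45, -1664.94, -15533.9]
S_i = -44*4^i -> [-44, -176, -704, -2816, -11264]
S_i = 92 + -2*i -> [92, 90, 88, 86, 84]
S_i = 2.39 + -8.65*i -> [2.39, -6.26, -14.91, -23.56, -32.21]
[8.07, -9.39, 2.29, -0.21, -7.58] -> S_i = Random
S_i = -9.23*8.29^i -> [-9.23, -76.52, -634.32, -5258.54, -43593.31]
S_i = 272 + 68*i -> [272, 340, 408, 476, 544]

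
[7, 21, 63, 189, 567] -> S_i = 7*3^i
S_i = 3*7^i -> [3, 21, 147, 1029, 7203]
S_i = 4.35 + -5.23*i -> [4.35, -0.88, -6.11, -11.34, -16.57]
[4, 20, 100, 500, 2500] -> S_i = 4*5^i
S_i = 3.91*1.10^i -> [3.91, 4.3, 4.73, 5.2, 5.72]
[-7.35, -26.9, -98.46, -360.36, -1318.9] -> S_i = -7.35*3.66^i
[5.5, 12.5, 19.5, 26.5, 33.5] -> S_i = 5.50 + 7.00*i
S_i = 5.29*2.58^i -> [5.29, 13.65, 35.21, 90.85, 234.39]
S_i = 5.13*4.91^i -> [5.13, 25.19, 123.67, 607.24, 2981.56]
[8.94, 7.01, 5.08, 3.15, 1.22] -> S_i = 8.94 + -1.93*i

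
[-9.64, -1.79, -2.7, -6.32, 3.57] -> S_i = Random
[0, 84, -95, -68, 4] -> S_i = Random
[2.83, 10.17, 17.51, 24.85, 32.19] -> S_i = 2.83 + 7.34*i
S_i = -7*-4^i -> [-7, 28, -112, 448, -1792]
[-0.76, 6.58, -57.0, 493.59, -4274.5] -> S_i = -0.76*(-8.66)^i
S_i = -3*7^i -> [-3, -21, -147, -1029, -7203]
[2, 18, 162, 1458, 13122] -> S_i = 2*9^i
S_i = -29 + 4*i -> [-29, -25, -21, -17, -13]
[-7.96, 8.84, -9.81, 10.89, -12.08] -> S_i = -7.96*(-1.11)^i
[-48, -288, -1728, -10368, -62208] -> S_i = -48*6^i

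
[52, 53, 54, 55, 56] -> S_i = 52 + 1*i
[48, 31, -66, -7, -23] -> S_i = Random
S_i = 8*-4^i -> [8, -32, 128, -512, 2048]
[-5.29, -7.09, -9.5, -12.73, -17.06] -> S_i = -5.29*1.34^i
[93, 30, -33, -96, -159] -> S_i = 93 + -63*i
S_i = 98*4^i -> [98, 392, 1568, 6272, 25088]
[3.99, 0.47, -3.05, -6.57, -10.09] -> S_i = 3.99 + -3.52*i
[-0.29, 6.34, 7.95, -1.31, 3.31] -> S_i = Random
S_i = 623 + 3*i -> [623, 626, 629, 632, 635]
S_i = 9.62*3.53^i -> [9.62, 33.96, 119.87, 423.15, 1493.74]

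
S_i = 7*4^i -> [7, 28, 112, 448, 1792]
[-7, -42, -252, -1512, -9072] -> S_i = -7*6^i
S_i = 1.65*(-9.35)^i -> [1.65, -15.43, 144.25, -1348.71, 12610.44]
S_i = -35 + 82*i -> [-35, 47, 129, 211, 293]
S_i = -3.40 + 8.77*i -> [-3.4, 5.37, 14.14, 22.91, 31.68]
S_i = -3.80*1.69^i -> [-3.8, -6.42, -10.85, -18.34, -31.0]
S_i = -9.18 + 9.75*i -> [-9.18, 0.57, 10.32, 20.07, 29.82]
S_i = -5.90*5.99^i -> [-5.9, -35.34, -211.69, -1268.04, -7595.55]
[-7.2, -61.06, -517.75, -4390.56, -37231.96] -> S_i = -7.20*8.48^i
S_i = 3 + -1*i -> [3, 2, 1, 0, -1]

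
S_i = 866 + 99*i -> [866, 965, 1064, 1163, 1262]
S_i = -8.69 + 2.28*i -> [-8.69, -6.41, -4.13, -1.85, 0.43]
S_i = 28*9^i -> [28, 252, 2268, 20412, 183708]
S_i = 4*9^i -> [4, 36, 324, 2916, 26244]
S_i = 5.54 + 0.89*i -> [5.54, 6.43, 7.32, 8.21, 9.1]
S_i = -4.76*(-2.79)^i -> [-4.76, 13.28, -37.05, 103.38, -288.42]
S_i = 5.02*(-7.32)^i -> [5.02, -36.75, 268.98, -1968.96, 14412.79]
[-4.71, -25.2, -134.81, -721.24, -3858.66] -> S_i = -4.71*5.35^i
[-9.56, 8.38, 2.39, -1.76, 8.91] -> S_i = Random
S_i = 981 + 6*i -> [981, 987, 993, 999, 1005]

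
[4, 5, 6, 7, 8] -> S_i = 4 + 1*i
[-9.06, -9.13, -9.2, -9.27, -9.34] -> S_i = -9.06 + -0.07*i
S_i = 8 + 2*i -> [8, 10, 12, 14, 16]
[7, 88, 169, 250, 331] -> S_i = 7 + 81*i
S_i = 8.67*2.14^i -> [8.67, 18.55, 39.71, 84.97, 181.83]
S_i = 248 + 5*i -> [248, 253, 258, 263, 268]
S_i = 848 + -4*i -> [848, 844, 840, 836, 832]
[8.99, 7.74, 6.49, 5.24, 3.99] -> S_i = 8.99 + -1.25*i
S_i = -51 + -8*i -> [-51, -59, -67, -75, -83]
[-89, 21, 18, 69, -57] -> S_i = Random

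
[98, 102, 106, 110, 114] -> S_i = 98 + 4*i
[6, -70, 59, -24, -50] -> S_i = Random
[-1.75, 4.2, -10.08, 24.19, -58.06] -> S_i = -1.75*(-2.40)^i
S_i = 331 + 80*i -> [331, 411, 491, 571, 651]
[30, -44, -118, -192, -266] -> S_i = 30 + -74*i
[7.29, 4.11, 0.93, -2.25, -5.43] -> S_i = 7.29 + -3.18*i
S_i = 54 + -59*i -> [54, -5, -64, -123, -182]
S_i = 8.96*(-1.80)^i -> [8.96, -16.13, 29.03, -52.25, 94.06]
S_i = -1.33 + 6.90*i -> [-1.33, 5.57, 12.47, 19.37, 26.27]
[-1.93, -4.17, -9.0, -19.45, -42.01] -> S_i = -1.93*2.16^i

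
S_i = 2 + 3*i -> [2, 5, 8, 11, 14]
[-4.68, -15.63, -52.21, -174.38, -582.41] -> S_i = -4.68*3.34^i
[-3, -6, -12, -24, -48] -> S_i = -3*2^i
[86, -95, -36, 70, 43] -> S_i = Random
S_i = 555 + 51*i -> [555, 606, 657, 708, 759]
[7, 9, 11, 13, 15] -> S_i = 7 + 2*i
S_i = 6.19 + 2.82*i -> [6.19, 9.01, 11.83, 14.65, 17.47]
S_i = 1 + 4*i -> [1, 5, 9, 13, 17]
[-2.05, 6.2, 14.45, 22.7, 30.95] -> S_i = -2.05 + 8.25*i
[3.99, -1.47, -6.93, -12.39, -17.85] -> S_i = 3.99 + -5.46*i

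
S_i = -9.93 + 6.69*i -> [-9.93, -3.24, 3.45, 10.14, 16.83]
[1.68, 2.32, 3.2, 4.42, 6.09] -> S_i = 1.68*1.38^i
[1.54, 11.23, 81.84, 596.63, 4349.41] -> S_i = 1.54*7.29^i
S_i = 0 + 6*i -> [0, 6, 12, 18, 24]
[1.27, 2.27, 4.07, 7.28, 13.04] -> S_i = 1.27*1.79^i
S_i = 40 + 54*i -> [40, 94, 148, 202, 256]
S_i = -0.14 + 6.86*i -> [-0.14, 6.72, 13.58, 20.44, 27.3]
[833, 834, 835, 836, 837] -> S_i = 833 + 1*i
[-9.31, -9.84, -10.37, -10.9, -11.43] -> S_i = -9.31 + -0.53*i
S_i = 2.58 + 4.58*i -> [2.58, 7.16, 11.74, 16.32, 20.9]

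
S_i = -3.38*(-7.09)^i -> [-3.38, 23.96, -169.91, 1204.63, -8540.86]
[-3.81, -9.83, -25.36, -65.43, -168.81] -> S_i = -3.81*2.58^i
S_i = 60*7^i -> [60, 420, 2940, 20580, 144060]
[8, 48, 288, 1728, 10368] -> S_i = 8*6^i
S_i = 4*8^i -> [4, 32, 256, 2048, 16384]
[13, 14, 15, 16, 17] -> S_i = 13 + 1*i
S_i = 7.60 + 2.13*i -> [7.6, 9.73, 11.86, 13.99, 16.12]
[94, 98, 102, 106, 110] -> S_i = 94 + 4*i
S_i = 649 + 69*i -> [649, 718, 787, 856, 925]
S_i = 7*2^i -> [7, 14, 28, 56, 112]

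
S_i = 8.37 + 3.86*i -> [8.37, 12.23, 16.09, 19.95, 23.81]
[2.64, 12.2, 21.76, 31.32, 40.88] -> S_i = 2.64 + 9.56*i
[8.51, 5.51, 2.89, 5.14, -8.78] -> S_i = Random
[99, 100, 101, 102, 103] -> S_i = 99 + 1*i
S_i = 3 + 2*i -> [3, 5, 7, 9, 11]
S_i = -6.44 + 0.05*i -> [-6.44, -6.39, -6.34, -6.29, -6.24]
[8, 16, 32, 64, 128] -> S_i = 8*2^i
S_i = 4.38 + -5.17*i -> [4.38, -0.79, -5.96, -11.13, -16.3]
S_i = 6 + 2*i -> [6, 8, 10, 12, 14]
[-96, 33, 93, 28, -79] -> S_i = Random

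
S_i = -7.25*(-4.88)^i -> [-7.25, 35.38, -172.65, 842.55, -4111.66]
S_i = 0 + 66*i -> [0, 66, 132, 198, 264]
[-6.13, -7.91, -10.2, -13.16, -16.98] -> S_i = -6.13*1.29^i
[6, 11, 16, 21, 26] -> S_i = 6 + 5*i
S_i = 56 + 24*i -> [56, 80, 104, 128, 152]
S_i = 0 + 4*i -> [0, 4, 8, 12, 16]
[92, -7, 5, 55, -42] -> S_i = Random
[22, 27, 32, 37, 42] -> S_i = 22 + 5*i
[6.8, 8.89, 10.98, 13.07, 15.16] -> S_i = 6.80 + 2.09*i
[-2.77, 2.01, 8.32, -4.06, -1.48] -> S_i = Random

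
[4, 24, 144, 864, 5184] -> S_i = 4*6^i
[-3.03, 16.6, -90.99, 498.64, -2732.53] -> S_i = -3.03*(-5.48)^i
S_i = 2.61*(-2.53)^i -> [2.61, -6.6, 16.71, -42.27, 106.94]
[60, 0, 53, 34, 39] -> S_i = Random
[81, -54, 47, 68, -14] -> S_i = Random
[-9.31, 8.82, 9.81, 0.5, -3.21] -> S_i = Random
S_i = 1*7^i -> [1, 7, 49, 343, 2401]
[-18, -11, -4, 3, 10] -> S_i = -18 + 7*i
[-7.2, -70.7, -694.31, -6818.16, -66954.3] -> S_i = -7.20*9.82^i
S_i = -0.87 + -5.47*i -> [-0.87, -6.34, -11.81, -17.28, -22.75]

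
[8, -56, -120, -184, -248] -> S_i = 8 + -64*i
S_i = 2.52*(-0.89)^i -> [2.52, -2.24, 2.0, -1.78, 1.58]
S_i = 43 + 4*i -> [43, 47, 51, 55, 59]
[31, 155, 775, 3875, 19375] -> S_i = 31*5^i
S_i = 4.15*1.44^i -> [4.15, 5.98, 8.61, 12.39, 17.84]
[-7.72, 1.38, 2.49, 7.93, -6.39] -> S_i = Random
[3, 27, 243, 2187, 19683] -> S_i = 3*9^i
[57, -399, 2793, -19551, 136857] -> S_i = 57*-7^i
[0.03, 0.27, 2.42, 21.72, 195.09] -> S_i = 0.03*8.98^i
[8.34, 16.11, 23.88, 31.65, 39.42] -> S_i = 8.34 + 7.77*i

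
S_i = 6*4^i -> [6, 24, 96, 384, 1536]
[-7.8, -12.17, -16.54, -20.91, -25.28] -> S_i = -7.80 + -4.37*i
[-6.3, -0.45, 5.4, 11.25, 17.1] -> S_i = -6.30 + 5.85*i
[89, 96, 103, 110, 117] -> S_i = 89 + 7*i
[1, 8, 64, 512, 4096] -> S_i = 1*8^i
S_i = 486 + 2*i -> [486, 488, 490, 492, 494]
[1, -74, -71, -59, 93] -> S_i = Random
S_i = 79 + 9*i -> [79, 88, 97, 106, 115]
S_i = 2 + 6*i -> [2, 8, 14, 20, 26]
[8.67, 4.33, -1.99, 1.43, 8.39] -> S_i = Random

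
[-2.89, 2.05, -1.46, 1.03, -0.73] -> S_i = -2.89*(-0.71)^i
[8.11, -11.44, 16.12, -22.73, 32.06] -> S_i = 8.11*(-1.41)^i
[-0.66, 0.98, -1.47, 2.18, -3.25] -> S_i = -0.66*(-1.49)^i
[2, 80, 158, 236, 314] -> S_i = 2 + 78*i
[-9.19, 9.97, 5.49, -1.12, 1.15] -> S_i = Random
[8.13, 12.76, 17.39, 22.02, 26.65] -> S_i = 8.13 + 4.63*i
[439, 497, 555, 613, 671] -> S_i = 439 + 58*i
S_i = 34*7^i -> [34, 238, 1666, 11662, 81634]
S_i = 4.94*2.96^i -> [4.94, 14.62, 43.28, 128.12, 379.22]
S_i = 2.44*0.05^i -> [2.44, 0.12, 0.01, 0.0, 0.0]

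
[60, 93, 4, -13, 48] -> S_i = Random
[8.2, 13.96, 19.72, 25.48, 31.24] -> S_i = 8.20 + 5.76*i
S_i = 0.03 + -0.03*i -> [0.03, 0.0, -0.03, -0.06, -0.09]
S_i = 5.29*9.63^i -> [5.29, 50.94, 490.58, 4724.27, 45494.7]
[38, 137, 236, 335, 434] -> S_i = 38 + 99*i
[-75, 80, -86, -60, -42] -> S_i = Random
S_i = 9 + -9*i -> [9, 0, -9, -18, -27]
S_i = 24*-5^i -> [24, -120, 600, -3000, 15000]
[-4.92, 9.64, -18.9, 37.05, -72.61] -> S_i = -4.92*(-1.96)^i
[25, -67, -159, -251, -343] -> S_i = 25 + -92*i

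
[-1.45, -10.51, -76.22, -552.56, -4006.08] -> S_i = -1.45*7.25^i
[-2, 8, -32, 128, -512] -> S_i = -2*-4^i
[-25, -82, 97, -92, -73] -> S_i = Random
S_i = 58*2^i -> [58, 116, 232, 464, 928]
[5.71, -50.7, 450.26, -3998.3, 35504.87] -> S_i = 5.71*(-8.88)^i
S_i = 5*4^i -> [5, 20, 80, 320, 1280]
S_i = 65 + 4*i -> [65, 69, 73, 77, 81]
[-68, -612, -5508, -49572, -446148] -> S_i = -68*9^i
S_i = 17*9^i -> [17, 153, 1377, 12393, 111537]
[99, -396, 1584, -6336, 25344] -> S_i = 99*-4^i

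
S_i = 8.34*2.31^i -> [8.34, 19.27, 44.5, 102.8, 237.47]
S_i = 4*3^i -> [4, 12, 36, 108, 324]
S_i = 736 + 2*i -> [736, 738, 740, 742, 744]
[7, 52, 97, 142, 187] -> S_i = 7 + 45*i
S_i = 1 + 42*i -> [1, 43, 85, 127, 169]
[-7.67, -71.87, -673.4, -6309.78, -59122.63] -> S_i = -7.67*9.37^i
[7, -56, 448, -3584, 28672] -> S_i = 7*-8^i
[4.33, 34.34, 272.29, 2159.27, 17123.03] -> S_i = 4.33*7.93^i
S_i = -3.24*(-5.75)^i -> [-3.24, 18.63, -107.12, 615.95, -3541.74]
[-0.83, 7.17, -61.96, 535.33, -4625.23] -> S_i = -0.83*(-8.64)^i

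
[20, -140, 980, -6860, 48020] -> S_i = 20*-7^i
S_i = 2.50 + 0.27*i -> [2.5, 2.77, 3.04, 3.31, 3.58]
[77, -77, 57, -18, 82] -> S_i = Random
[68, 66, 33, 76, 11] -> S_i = Random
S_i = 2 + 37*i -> [2, 39, 76, 113, 150]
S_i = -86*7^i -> [-86, -602, -4214, -29498, -206486]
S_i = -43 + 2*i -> [-43, -41, -39, -37, -35]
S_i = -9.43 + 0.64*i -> [-9.43, -8.79, -8.15, -7.51, -6.87]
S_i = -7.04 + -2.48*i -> [-7.04, -9.52, -12.0, -14.48, -16.96]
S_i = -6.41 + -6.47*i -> [-6.41, -12.88, -19.35, -25.82, -32.29]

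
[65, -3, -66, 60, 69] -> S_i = Random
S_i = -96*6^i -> [-96, -576, -3456, -20736, -124416]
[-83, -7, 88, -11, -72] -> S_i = Random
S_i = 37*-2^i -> [37, -74, 148, -296, 592]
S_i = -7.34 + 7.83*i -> [-7.34, 0.49, 8.32, 16.15, 23.98]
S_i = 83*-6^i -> [83, -498, 2988, -17928, 107568]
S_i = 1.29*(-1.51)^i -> [1.29, -1.95, 2.94, -4.44, 6.71]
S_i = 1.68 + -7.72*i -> [1.68, -6.04, -13.76, -21.48, -29.2]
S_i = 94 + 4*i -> [94, 98, 102, 106, 110]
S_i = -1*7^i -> [-1, -7, -49, -343, -2401]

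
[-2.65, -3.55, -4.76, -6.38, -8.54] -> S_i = -2.65*1.34^i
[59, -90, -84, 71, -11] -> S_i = Random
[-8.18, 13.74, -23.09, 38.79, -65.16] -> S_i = -8.18*(-1.68)^i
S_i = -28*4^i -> [-28, -112, -448, -1792, -7168]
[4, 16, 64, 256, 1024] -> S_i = 4*4^i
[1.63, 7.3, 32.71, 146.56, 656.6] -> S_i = 1.63*4.48^i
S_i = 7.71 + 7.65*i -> [7.71, 15.36, 23.01, 30.66, 38.31]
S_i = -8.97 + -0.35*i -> [-8.97, -9.32, -9.67, -10.02, -10.37]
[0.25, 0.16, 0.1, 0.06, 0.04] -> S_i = 0.25*0.62^i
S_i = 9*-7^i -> [9, -63, 441, -3087, 21609]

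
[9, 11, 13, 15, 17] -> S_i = 9 + 2*i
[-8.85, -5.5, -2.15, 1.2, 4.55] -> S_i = -8.85 + 3.35*i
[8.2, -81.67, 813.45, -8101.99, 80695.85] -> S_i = 8.20*(-9.96)^i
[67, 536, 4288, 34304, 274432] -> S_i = 67*8^i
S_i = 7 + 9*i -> [7, 16, 25, 34, 43]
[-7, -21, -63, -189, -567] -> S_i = -7*3^i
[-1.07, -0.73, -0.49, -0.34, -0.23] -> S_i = -1.07*0.68^i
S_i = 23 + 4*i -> [23, 27, 31, 35, 39]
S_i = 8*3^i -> [8, 24, 72, 216, 648]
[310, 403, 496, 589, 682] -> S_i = 310 + 93*i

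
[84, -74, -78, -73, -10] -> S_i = Random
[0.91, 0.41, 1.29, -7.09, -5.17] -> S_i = Random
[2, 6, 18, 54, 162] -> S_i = 2*3^i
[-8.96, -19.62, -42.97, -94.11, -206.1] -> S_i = -8.96*2.19^i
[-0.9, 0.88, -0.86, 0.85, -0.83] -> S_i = -0.90*(-0.98)^i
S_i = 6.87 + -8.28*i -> [6.87, -1.41, -9.69, -17.97, -26.25]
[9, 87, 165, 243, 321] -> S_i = 9 + 78*i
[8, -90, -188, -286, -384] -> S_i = 8 + -98*i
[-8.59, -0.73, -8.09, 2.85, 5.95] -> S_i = Random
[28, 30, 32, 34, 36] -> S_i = 28 + 2*i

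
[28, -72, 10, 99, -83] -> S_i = Random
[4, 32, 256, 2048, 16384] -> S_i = 4*8^i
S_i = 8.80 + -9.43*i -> [8.8, -0.63, -10.06, -19.49, -28.92]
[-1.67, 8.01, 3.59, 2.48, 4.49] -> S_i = Random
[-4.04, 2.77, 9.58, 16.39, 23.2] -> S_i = -4.04 + 6.81*i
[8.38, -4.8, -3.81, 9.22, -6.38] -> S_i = Random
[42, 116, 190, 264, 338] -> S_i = 42 + 74*i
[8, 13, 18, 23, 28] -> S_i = 8 + 5*i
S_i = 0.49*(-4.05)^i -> [0.49, -1.98, 8.04, -32.55, 131.83]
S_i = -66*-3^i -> [-66, 198, -594, 1782, -5346]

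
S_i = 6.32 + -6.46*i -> [6.32, -0.14, -6.6, -13.06, -19.52]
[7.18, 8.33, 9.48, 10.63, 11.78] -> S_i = 7.18 + 1.15*i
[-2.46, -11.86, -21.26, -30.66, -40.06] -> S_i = -2.46 + -9.40*i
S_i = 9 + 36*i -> [9, 45, 81, 117, 153]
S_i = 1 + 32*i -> [1, 33, 65, 97, 129]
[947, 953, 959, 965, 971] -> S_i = 947 + 6*i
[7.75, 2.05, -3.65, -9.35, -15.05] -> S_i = 7.75 + -5.70*i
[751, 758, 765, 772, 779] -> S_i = 751 + 7*i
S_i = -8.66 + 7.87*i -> [-8.66, -0.79, 7.08, 14.95, 22.82]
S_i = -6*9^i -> [-6, -54, -486, -4374, -39366]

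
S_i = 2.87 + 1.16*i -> [2.87, 4.03, 5.19, 6.35, 7.51]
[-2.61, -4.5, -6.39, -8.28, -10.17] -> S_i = -2.61 + -1.89*i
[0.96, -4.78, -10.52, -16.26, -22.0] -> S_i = 0.96 + -5.74*i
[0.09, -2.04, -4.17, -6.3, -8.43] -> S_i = 0.09 + -2.13*i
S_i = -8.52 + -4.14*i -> [-8.52, -12.66, -16.8, -20.94, -25.08]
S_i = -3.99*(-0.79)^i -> [-3.99, 3.15, -2.49, 1.97, -1.55]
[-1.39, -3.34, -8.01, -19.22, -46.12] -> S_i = -1.39*2.40^i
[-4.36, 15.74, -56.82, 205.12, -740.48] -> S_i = -4.36*(-3.61)^i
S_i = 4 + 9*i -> [4, 13, 22, 31, 40]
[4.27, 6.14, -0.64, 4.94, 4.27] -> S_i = Random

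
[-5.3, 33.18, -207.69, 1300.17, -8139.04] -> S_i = -5.30*(-6.26)^i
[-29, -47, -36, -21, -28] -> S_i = Random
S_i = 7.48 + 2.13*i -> [7.48, 9.61, 11.74, 13.87, 16.0]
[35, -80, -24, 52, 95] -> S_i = Random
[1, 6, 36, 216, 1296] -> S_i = 1*6^i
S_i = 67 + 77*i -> [67, 144, 221, 298, 375]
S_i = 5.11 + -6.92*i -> [5.11, -1.81, -8.73, -15.65, -22.57]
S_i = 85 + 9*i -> [85, 94, 103, 112, 121]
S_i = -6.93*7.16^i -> [-6.93, -49.62, -355.27, -2543.74, -18213.16]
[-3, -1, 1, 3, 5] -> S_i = -3 + 2*i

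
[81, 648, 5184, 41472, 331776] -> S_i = 81*8^i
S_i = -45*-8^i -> [-45, 360, -2880, 23040, -184320]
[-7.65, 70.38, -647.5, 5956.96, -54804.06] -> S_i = -7.65*(-9.20)^i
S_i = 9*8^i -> [9, 72, 576, 4608, 36864]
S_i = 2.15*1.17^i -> [2.15, 2.52, 2.94, 3.44, 4.03]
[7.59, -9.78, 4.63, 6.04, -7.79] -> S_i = Random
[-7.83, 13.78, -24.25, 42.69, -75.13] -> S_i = -7.83*(-1.76)^i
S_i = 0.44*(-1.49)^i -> [0.44, -0.66, 0.98, -1.46, 2.17]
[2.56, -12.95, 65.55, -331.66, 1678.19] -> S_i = 2.56*(-5.06)^i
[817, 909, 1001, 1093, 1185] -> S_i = 817 + 92*i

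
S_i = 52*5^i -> [52, 260, 1300, 6500, 32500]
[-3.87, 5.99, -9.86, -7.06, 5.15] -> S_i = Random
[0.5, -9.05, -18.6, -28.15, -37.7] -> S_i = 0.50 + -9.55*i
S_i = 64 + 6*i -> [64, 70, 76, 82, 88]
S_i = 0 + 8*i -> [0, 8, 16, 24, 32]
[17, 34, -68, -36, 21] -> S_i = Random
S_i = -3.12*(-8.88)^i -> [-3.12, 27.71, -246.03, 2184.71, -19400.21]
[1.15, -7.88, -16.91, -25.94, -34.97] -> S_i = 1.15 + -9.03*i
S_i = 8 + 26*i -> [8, 34, 60, 86, 112]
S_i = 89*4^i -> [89, 356, 1424, 5696, 22784]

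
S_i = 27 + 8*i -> [27, 35, 43, 51, 59]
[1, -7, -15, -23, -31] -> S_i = 1 + -8*i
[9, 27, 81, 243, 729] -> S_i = 9*3^i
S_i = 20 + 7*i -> [20, 27, 34, 41, 48]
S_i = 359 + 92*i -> [359, 451, 543, 635, 727]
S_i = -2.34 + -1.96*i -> [-2.34, -4.3, -6.26, -8.22, -10.18]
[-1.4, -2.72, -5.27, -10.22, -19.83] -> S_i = -1.40*1.94^i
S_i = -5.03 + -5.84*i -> [-5.03, -10.87, -16.71, -22.55, -28.39]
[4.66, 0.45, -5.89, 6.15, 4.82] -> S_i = Random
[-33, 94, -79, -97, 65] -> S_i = Random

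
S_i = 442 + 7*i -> [442, 449, 456, 463, 470]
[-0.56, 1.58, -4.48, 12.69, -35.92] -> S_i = -0.56*(-2.83)^i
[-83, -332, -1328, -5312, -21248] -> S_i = -83*4^i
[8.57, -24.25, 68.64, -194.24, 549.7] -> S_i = 8.57*(-2.83)^i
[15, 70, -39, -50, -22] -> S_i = Random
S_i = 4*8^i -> [4, 32, 256, 2048, 16384]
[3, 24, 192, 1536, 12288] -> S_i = 3*8^i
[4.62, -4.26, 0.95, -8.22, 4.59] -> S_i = Random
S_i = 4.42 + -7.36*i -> [4.42, -2.94, -10.3, -17.66, -25.02]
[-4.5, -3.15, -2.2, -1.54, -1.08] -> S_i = -4.50*0.70^i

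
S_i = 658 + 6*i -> [658, 664, 670, 676, 682]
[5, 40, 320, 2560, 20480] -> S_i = 5*8^i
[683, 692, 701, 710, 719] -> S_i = 683 + 9*i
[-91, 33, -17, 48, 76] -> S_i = Random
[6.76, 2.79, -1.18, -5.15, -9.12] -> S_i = 6.76 + -3.97*i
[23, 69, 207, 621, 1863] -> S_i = 23*3^i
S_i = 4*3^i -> [4, 12, 36, 108, 324]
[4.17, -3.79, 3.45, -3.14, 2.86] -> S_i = 4.17*(-0.91)^i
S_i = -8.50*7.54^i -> [-8.5, -64.09, -483.24, -3643.62, -27472.89]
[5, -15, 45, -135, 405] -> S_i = 5*-3^i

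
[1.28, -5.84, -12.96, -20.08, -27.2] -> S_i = 1.28 + -7.12*i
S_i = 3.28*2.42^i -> [3.28, 7.94, 19.21, 46.49, 112.5]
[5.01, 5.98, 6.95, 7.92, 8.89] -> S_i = 5.01 + 0.97*i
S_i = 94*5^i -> [94, 470, 2350, 11750, 58750]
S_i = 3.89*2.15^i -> [3.89, 8.36, 17.98, 38.66, 83.12]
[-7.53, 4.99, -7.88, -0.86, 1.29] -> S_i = Random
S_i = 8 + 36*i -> [8, 44, 80, 116, 152]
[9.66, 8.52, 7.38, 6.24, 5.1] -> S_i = 9.66 + -1.14*i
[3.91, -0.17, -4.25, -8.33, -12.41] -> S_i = 3.91 + -4.08*i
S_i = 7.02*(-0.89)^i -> [7.02, -6.25, 5.56, -4.95, 4.4]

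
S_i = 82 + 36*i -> [82, 118, 154, 190, 226]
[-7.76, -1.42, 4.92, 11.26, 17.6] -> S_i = -7.76 + 6.34*i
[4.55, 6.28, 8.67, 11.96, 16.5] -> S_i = 4.55*1.38^i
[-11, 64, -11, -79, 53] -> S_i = Random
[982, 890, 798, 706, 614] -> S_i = 982 + -92*i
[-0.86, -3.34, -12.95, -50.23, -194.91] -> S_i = -0.86*3.88^i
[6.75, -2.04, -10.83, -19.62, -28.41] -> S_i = 6.75 + -8.79*i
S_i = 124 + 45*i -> [124, 169, 214, 259, 304]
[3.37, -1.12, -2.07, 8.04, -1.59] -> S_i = Random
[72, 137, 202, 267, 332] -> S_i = 72 + 65*i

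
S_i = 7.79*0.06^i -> [7.79, 0.47, 0.03, 0.0, 0.0]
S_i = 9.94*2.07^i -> [9.94, 20.58, 42.59, 88.17, 182.5]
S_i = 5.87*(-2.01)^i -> [5.87, -11.8, 23.72, -47.67, 95.81]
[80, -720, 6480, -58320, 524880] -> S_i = 80*-9^i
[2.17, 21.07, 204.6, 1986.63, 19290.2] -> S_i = 2.17*9.71^i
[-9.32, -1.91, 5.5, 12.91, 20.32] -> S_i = -9.32 + 7.41*i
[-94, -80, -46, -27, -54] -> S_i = Random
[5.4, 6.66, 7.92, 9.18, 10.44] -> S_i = 5.40 + 1.26*i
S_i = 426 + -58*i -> [426, 368, 310, 252, 194]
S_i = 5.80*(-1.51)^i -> [5.8, -8.76, 13.22, -19.97, 30.15]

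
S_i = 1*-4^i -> [1, -4, 16, -64, 256]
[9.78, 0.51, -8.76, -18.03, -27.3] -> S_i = 9.78 + -9.27*i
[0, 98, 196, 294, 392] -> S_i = 0 + 98*i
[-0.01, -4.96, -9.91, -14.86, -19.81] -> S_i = -0.01 + -4.95*i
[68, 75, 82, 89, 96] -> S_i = 68 + 7*i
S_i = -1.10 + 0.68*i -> [-1.1, -0.42, 0.26, 0.94, 1.62]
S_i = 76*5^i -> [76, 380, 1900, 9500, 47500]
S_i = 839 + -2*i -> [839, 837, 835, 833, 831]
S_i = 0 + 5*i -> [0, 5, 10, 15, 20]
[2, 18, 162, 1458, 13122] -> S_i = 2*9^i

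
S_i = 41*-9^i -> [41, -369, 3321, -29889, 269001]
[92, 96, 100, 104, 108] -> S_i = 92 + 4*i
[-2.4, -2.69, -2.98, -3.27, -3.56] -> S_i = -2.40 + -0.29*i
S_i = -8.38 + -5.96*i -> [-8.38, -14.34, -20.3, -26.26, -32.22]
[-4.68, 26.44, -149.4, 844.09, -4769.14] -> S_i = -4.68*(-5.65)^i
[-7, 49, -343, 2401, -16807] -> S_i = -7*-7^i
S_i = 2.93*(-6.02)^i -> [2.93, -17.64, 106.18, -639.23, 3848.16]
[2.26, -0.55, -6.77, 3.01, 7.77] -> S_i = Random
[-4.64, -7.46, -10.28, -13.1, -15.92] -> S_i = -4.64 + -2.82*i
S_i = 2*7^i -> [2, 14, 98, 686, 4802]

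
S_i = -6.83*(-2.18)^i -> [-6.83, 14.89, -32.46, 70.76, -154.26]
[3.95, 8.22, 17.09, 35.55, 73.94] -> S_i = 3.95*2.08^i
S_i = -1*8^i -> [-1, -8, -64, -512, -4096]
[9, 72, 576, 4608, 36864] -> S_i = 9*8^i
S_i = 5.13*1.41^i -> [5.13, 7.23, 10.2, 14.38, 20.28]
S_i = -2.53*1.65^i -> [-2.53, -4.17, -6.89, -11.37, -18.75]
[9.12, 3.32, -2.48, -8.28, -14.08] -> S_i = 9.12 + -5.80*i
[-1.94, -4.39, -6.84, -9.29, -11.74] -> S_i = -1.94 + -2.45*i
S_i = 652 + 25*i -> [652, 677, 702, 727, 752]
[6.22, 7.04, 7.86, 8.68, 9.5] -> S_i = 6.22 + 0.82*i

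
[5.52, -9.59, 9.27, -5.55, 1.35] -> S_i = Random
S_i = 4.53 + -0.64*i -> [4.53, 3.89, 3.25, 2.61, 1.97]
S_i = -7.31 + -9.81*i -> [-7.31, -17.12, -26.93, -36.74, -46.55]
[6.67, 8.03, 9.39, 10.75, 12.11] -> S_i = 6.67 + 1.36*i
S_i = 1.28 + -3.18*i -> [1.28, -1.9, -5.08, -8.26, -11.44]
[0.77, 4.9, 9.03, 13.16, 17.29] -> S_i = 0.77 + 4.13*i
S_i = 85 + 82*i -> [85, 167, 249, 331, 413]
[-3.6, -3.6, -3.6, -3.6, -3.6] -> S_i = -3.60 + -0.00*i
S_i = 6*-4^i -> [6, -24, 96, -384, 1536]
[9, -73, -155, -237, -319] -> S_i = 9 + -82*i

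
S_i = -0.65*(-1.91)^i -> [-0.65, 1.24, -2.37, 4.53, -8.65]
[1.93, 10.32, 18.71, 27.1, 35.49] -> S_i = 1.93 + 8.39*i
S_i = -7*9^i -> [-7, -63, -567, -5103, -45927]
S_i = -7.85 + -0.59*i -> [-7.85, -8.44, -9.03, -9.62, -10.21]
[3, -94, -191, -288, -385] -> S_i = 3 + -97*i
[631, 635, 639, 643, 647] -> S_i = 631 + 4*i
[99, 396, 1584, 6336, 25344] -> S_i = 99*4^i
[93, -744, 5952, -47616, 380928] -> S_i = 93*-8^i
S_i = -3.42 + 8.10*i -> [-3.42, 4.68, 12.78, 20.88, 28.98]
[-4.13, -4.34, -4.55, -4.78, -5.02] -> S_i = -4.13*1.05^i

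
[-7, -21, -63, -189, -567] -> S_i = -7*3^i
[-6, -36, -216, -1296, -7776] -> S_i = -6*6^i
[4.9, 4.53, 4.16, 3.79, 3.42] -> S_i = 4.90 + -0.37*i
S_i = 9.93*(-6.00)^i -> [9.93, -59.58, 357.48, -2144.88, 12869.28]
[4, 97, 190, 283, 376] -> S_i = 4 + 93*i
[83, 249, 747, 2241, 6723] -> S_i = 83*3^i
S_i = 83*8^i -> [83, 664, 5312, 42496, 339968]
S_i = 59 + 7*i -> [59, 66, 73, 80, 87]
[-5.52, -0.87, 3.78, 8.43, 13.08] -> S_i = -5.52 + 4.65*i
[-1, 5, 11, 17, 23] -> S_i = -1 + 6*i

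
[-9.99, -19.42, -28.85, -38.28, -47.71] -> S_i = -9.99 + -9.43*i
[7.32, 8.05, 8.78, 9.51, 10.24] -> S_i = 7.32 + 0.73*i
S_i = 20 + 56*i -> [20, 76, 132, 188, 244]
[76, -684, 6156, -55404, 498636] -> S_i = 76*-9^i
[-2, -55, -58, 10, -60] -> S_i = Random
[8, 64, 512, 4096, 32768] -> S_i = 8*8^i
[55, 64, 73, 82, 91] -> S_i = 55 + 9*i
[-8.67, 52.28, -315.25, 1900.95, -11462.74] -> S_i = -8.67*(-6.03)^i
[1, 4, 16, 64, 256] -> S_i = 1*4^i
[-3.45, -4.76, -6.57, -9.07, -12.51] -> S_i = -3.45*1.38^i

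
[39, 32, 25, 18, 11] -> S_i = 39 + -7*i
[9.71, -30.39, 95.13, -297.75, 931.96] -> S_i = 9.71*(-3.13)^i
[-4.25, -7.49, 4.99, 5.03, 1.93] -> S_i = Random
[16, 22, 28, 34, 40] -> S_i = 16 + 6*i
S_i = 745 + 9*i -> [745, 754, 763, 772, 781]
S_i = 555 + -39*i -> [555, 516, 477, 438, 399]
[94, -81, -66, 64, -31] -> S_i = Random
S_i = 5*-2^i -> [5, -10, 20, -40, 80]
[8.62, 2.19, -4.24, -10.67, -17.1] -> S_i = 8.62 + -6.43*i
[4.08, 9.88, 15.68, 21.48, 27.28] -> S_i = 4.08 + 5.80*i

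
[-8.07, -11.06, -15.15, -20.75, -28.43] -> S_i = -8.07*1.37^i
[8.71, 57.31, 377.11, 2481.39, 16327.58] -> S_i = 8.71*6.58^i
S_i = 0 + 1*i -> [0, 1, 2, 3, 4]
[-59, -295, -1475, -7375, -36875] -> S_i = -59*5^i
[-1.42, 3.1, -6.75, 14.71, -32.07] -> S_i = -1.42*(-2.18)^i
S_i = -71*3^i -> [-71, -213, -639, -1917, -5751]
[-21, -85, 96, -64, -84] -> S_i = Random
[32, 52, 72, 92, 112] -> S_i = 32 + 20*i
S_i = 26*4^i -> [26, 104, 416, 1664, 6656]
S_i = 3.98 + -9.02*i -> [3.98, -5.04, -14.06, -23.08, -32.1]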